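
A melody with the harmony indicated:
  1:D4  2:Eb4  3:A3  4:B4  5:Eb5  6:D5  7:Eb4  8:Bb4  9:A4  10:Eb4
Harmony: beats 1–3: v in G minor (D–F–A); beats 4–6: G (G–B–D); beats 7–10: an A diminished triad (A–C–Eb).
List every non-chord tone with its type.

The harmony at that moment is D minor triad (D, F, A); Eb4 is not a chord tone.
It is approached by step up from D4 and left by leap down to A3.
Step in, leap out — an escape tone.
The harmony at that moment is G major triad (G, B, D); Eb5 is not a chord tone.
It is approached by leap up from B4 and left by step down to D5.
Leap in, step out — an appoggiatura.
The harmony at that moment is A diminished triad (A, C, Eb); Bb4 is not a chord tone.
It is approached by leap up from Eb4 and left by step down to A4.
Leap in, step out — an appoggiatura.

Eb4 (beat 2) — escape tone; Eb5 (beat 5) — appoggiatura; Bb4 (beat 8) — appoggiatura.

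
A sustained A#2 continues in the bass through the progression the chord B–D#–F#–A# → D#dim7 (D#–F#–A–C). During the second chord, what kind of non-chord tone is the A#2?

The harmony at that moment is D# diminished seventh chord (D#, F#, A, C); A#2 is not a chord tone.
It is held over (the same pitch as the preceding A#2) and then sustained as the same pitch into the next harmony.
Sustained through a change of harmony — a pedal tone.

Pedal tone (pedal point).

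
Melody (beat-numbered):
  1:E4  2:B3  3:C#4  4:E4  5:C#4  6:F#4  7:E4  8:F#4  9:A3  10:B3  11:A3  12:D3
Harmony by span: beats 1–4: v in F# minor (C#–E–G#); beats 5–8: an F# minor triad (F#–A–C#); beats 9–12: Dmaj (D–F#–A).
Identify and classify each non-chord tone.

B3 (beat 2) — appoggiatura; E4 (beat 7) — neighbor tone; B3 (beat 10) — neighbor tone.

The harmony at that moment is C# minor triad (C#, E, G#); B3 is not a chord tone.
It is approached by leap down from E4 and left by step up to C#4.
Leap in, step out — an appoggiatura.
The harmony at that moment is F# minor triad (F#, A, C#); E4 is not a chord tone.
It is approached by step down from F#4 and left by step up to F#4.
Step away and step back to the same note — a neighbor tone (lower neighbor).
The harmony at that moment is D major triad (D, F#, A); B3 is not a chord tone.
It is approached by step up from A3 and left by step down to A3.
Step away and step back to the same note — a neighbor tone (upper neighbor).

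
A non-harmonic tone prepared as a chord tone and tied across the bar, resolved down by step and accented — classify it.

Suspension.

Approach: by preparation — the pitch is first a chord tone, then held (tied or repeated) while the harmony changes under it. Departure: down by step. Metric position: strong.
A prepared dissonance that resolves downward by step — a suspension. (The same figure resolving upward would be a retardation.)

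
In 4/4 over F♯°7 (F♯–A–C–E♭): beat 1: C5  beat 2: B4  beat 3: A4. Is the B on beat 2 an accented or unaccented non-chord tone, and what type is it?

The harmony at that moment is F♯ diminished seventh chord (F♯, A, C, E♭); B4 is not a chord tone.
It is approached by step down from C5 and left by step down to A4.
Step in, step out in the same direction — a passing tone.
It falls on a weak beat, so it is unaccented.

Unaccented passing tone.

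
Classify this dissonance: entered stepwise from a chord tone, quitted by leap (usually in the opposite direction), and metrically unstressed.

Approach: by step. Departure: by leap. Metric position: weak.
Step in, leap out, from a weak position — an escape tone (échappée). (It is the mirror image of the appoggiatura, which leaps in and steps out on a strong beat.)

Escape tone.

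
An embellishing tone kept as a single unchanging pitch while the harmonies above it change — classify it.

Approach: none. Departure: none — a single pitch is sustained while the chords change around it, passing through harmonies that do not contain it.
No melodic motion at all; the dissonance is created entirely by the moving harmonies against the stationary note — a pedal tone (pedal point).

Pedal tone.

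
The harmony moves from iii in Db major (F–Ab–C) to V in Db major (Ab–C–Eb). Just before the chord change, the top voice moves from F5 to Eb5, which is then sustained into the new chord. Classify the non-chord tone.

The harmony at that moment is F minor triad (F, Ab, C); Eb5 is not a chord tone.
It is approached by step down from F5 and then sustained as the same pitch into the next harmony.
Arriving early and becoming a chord tone when the harmony changes — an anticipation.

Eb5 is an anticipation.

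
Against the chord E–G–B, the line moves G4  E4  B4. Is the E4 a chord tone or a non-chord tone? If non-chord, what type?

E minor triad contains E, G, B; E is the root, so it is a chord tone.

Chord tone (the root of E minor triad).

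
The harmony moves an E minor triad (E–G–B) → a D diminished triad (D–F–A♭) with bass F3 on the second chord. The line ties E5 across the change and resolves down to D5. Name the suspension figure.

At the second chord the bass is F3. The suspended E5 lies a seventh above the bass; after resolving down by step to D5, the interval above the bass becomes a sixth.
Suspension figures are named by those two intervals: 7–6.

7–6 suspension.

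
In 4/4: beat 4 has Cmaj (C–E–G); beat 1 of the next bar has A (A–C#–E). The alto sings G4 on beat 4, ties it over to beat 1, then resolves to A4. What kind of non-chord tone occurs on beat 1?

The harmony at that moment is A major triad (A, C#, E); G4 is not a chord tone.
It is held over (the same pitch as the preceding G4) and left by step up to A4.
Held over from the previous chord and resolving up by step — a retardation.

Retardation.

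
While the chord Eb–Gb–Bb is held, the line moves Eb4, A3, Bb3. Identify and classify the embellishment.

The harmony at that moment is Eb minor triad (Eb, Gb, Bb); A3 is not a chord tone.
It is approached by leap down from Eb4 and left by step up to Bb3.
Leap in, step out — an appoggiatura.

A3 is an appoggiatura.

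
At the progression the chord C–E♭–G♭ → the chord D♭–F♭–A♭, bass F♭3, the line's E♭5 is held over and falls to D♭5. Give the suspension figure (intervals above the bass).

7–6 suspension.

At the second chord the bass is F♭3. The suspended E♭5 lies a seventh above the bass; after resolving down by step to D♭5, the interval above the bass becomes a sixth.
Suspension figures are named by those two intervals: 7–6.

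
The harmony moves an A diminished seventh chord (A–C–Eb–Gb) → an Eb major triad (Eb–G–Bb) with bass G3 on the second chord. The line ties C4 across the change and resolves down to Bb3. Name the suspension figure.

At the second chord the bass is G3. The suspended C4 lies a fourth above the bass; after resolving down by step to Bb3, the interval above the bass becomes a third.
Suspension figures are named by those two intervals: 4–3.

4–3 suspension.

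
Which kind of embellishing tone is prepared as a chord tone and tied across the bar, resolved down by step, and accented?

Suspension.

Approach: by preparation — the pitch is first a chord tone, then held (tied or repeated) while the harmony changes under it. Departure: down by step. Metric position: strong.
A prepared dissonance that resolves downward by step — a suspension. (The same figure resolving upward would be a retardation.)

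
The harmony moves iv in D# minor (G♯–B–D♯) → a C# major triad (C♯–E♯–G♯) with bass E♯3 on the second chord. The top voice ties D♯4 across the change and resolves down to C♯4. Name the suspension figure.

7–6 suspension.

At the second chord the bass is E♯3. The suspended D♯4 lies a seventh above the bass; after resolving down by step to C♯4, the interval above the bass becomes a sixth.
Suspension figures are named by those two intervals: 7–6.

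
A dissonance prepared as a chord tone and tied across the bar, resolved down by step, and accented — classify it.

Approach: by preparation — the pitch is first a chord tone, then held (tied or repeated) while the harmony changes under it. Departure: down by step. Metric position: strong.
A prepared dissonance that resolves downward by step — a suspension. (The same figure resolving upward would be a retardation.)

Suspension.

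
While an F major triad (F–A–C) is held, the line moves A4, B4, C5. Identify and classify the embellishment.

B4 is a passing tone.

The harmony at that moment is F major triad (F, A, C); B4 is not a chord tone.
It is approached by step up from A4 and left by step up to C5.
Step in, step out in the same direction — a passing tone.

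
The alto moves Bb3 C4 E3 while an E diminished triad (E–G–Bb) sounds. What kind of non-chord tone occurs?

The harmony at that moment is E diminished triad (E, G, Bb); C4 is not a chord tone.
It is approached by step up from Bb3 and left by leap down to E3.
Step in, leap out — an escape tone.

C4 is an escape tone.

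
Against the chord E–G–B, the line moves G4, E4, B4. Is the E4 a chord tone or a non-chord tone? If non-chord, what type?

Chord tone (the root of E minor triad).

E minor triad contains E, G, B; E is the root, so it is a chord tone.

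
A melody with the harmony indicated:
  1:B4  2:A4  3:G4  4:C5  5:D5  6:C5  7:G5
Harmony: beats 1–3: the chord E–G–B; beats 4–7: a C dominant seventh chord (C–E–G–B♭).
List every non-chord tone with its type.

A4 (beat 2) — passing tone; D5 (beat 5) — neighbor tone.

The harmony at that moment is E minor triad (E, G, B); A4 is not a chord tone.
It is approached by step down from B4 and left by step down to G4.
Step in, step out in the same direction — a passing tone.
The harmony at that moment is C dominant seventh chord (C, E, G, B♭); D5 is not a chord tone.
It is approached by step up from C5 and left by step down to C5.
Step away and step back to the same note — a neighbor tone (upper neighbor).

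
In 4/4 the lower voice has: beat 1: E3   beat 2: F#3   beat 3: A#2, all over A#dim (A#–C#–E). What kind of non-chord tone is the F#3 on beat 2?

Escape tone.

The harmony at that moment is A# diminished triad (A#, C#, E); F#3 is not a chord tone.
It is approached by step up from E3 and left by leap down to A#2.
Step in, leap out, on a weak beat — an escape tone.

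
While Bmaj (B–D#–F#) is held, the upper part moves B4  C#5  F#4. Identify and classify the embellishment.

C#5 is an escape tone.

The harmony at that moment is B major triad (B, D#, F#); C#5 is not a chord tone.
It is approached by step up from B4 and left by leap down to F#4.
Step in, leap out — an escape tone.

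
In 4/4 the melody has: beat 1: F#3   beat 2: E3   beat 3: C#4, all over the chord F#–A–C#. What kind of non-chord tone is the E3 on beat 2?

Escape tone.

The harmony at that moment is F# minor triad (F#, A, C#); E3 is not a chord tone.
It is approached by step down from F#3 and left by leap up to C#4.
Step in, leap out, on a weak beat — an escape tone.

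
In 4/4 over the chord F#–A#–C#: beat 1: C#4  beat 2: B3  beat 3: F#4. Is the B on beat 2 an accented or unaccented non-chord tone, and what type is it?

The harmony at that moment is F# major triad (F#, A#, C#); B3 is not a chord tone.
It is approached by step down from C#4 and left by leap up to F#4.
Step in, leap out — an escape tone.
It falls on a weak beat, so it is unaccented.

Unaccented escape tone.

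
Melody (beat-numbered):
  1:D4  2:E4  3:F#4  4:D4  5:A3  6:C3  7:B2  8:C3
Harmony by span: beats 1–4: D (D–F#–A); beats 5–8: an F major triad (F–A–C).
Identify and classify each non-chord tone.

E4 (beat 2) — passing tone; B2 (beat 7) — neighbor tone.

The harmony at that moment is D major triad (D, F#, A); E4 is not a chord tone.
It is approached by step up from D4 and left by step up to F#4.
Step in, step out in the same direction — a passing tone.
The harmony at that moment is F major triad (F, A, C); B2 is not a chord tone.
It is approached by step down from C3 and left by step up to C3.
Step away and step back to the same note — a neighbor tone (lower neighbor).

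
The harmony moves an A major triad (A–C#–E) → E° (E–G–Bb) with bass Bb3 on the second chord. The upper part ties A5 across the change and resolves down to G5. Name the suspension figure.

7–6 suspension.

At the second chord the bass is Bb3. The suspended A5 lies a seventh above the bass; after resolving down by step to G5, the interval above the bass becomes a sixth.
Suspension figures are named by those two intervals: 7–6.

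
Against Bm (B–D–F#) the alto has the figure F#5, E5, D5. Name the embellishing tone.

E5 is a passing tone.

The harmony at that moment is B minor triad (B, D, F#); E5 is not a chord tone.
It is approached by step down from F#5 and left by step down to D5.
Step in, step out in the same direction — a passing tone.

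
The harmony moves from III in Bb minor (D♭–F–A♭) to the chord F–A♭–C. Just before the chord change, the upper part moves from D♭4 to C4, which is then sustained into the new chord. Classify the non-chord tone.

C4 is an anticipation.

The harmony at that moment is D♭ major triad (D♭, F, A♭); C4 is not a chord tone.
It is approached by step down from D♭4 and then sustained as the same pitch into the next harmony.
Arriving early and becoming a chord tone when the harmony changes — an anticipation.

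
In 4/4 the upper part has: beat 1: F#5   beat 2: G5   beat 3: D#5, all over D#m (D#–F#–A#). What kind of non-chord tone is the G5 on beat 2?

The harmony at that moment is D# minor triad (D#, F#, A#); G5 is not a chord tone.
It is approached by step up from F#5 and left by leap down to D#5.
Step in, leap out, on a weak beat — an escape tone.

Escape tone.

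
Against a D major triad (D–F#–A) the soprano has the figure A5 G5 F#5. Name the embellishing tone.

The harmony at that moment is D major triad (D, F#, A); G5 is not a chord tone.
It is approached by step down from A5 and left by step down to F#5.
Step in, step out in the same direction — a passing tone.

G5 is a passing tone.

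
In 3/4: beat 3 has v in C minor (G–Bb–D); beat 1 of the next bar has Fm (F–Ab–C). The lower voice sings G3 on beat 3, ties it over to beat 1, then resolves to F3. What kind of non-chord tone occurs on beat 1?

The harmony at that moment is F minor triad (F, Ab, C); G3 is not a chord tone.
It is held over (the same pitch as the preceding G3) and left by step down to F3.
Held over from the previous chord and resolving down by step — a suspension.

Suspension.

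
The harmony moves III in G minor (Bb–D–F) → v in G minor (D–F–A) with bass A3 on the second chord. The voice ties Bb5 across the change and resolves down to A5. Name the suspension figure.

At the second chord the bass is A3. The suspended Bb5 lies a ninth above the bass; after resolving down by step to A5, the interval above the bass becomes an octave.
Suspension figures are named by those two intervals: 9–8.

9–8 suspension.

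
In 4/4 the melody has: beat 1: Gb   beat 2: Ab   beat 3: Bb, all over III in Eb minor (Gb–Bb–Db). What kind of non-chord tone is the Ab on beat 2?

The harmony at that moment is Gb major triad (Gb, Bb, Db); Ab is not a chord tone.
It is approached by step up from Gb and left by step up to Bb.
Step in, step out in the same direction — a passing tone.

Passing tone.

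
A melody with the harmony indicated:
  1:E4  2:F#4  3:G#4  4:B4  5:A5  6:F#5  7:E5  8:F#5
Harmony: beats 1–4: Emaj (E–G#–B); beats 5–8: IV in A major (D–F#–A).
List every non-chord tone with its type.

The harmony at that moment is E major triad (E, G#, B); F#4 is not a chord tone.
It is approached by step up from E4 and left by step up to G#4.
Step in, step out in the same direction — a passing tone.
The harmony at that moment is D major triad (D, F#, A); E5 is not a chord tone.
It is approached by step down from F#5 and left by step up to F#5.
Step away and step back to the same note — a neighbor tone (lower neighbor).

F#4 (beat 2) — passing tone; E5 (beat 7) — neighbor tone.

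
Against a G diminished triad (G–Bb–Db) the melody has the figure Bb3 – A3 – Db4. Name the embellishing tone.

A3 is an escape tone.

The harmony at that moment is G diminished triad (G, Bb, Db); A3 is not a chord tone.
It is approached by step down from Bb3 and left by leap up to Db4.
Step in, leap out — an escape tone.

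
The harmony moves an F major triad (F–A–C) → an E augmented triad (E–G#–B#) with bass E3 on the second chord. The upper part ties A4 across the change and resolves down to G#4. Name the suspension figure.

At the second chord the bass is E3. The suspended A4 lies a fourth above the bass; after resolving down by step to G#4, the interval above the bass becomes a third.
Suspension figures are named by those two intervals: 4–3.

4–3 suspension.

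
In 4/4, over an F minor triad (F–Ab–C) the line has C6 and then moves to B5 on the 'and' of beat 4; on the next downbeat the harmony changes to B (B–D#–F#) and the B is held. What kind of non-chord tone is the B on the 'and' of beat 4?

The harmony at that moment is F minor triad (F, Ab, C); B5 is not a chord tone.
It is approached by step down from C6 and then sustained as the same pitch into the next harmony.
Arriving early and becoming a chord tone when the harmony changes — an anticipation.

Anticipation.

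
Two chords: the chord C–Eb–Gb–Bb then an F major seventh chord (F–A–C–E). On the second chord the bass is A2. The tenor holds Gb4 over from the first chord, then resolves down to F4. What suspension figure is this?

At the second chord the bass is A2. The suspended Gb4 lies a seventh above the bass; after resolving down by step to F4, the interval above the bass becomes a sixth.
Suspension figures are named by those two intervals: 7–6.

7–6 suspension.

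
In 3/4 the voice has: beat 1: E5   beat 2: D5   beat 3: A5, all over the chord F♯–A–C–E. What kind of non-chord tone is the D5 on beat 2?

Escape tone.

The harmony at that moment is F♯ half-diminished seventh chord (F♯, A, C, E); D5 is not a chord tone.
It is approached by step down from E5 and left by leap up to A5.
Step in, leap out, on a weak beat — an escape tone.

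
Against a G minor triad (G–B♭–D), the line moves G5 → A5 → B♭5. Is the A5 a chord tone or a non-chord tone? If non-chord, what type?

The harmony at that moment is G minor triad (G, B♭, D); A5 is not a chord tone.
It is approached by step up from G5 and left by step up to B♭5.
Step in, step out in the same direction — a passing tone.

Non-chord tone — a passing tone.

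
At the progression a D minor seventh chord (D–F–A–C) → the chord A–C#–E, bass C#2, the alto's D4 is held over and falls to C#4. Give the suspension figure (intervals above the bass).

9–8 suspension.

At the second chord the bass is C#2. The suspended D4 lies a ninth above the bass; after resolving down by step to C#4, the interval above the bass becomes an octave.
Suspension figures are named by those two intervals: 9–8.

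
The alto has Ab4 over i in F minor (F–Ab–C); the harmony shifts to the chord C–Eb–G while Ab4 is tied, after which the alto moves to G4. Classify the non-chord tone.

Ab4 is a suspension.

The harmony at that moment is C minor triad (C, Eb, G); Ab4 is not a chord tone.
It is held over (the same pitch as the preceding Ab4) and left by step down to G4.
Held over from the previous chord and resolving down by step — a suspension.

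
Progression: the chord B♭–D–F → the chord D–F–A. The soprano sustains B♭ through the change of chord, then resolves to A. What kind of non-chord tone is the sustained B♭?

The harmony at that moment is D minor triad (D, F, A); B♭ is not a chord tone.
It is held over (the same pitch as the preceding B♭) and left by step down to A.
Held over from the previous chord and resolving down by step — a suspension.

B♭ is a suspension.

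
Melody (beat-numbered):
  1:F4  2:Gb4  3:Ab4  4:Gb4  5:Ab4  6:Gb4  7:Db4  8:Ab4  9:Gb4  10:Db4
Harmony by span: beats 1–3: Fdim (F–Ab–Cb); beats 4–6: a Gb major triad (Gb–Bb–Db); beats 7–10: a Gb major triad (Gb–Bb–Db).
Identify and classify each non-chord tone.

Gb4 (beat 2) — passing tone; Ab4 (beat 5) — neighbor tone; Ab4 (beat 8) — appoggiatura.

The harmony at that moment is F diminished triad (F, Ab, Cb); Gb4 is not a chord tone.
It is approached by step up from F4 and left by step up to Ab4.
Step in, step out in the same direction — a passing tone.
The harmony at that moment is Gb major triad (Gb, Bb, Db); Ab4 is not a chord tone.
It is approached by step up from Gb4 and left by step down to Gb4.
Step away and step back to the same note — a neighbor tone (upper neighbor).
The harmony at that moment is Gb major triad (Gb, Bb, Db); Ab4 is not a chord tone.
It is approached by leap up from Db4 and left by step down to Gb4.
Leap in, step out — an appoggiatura.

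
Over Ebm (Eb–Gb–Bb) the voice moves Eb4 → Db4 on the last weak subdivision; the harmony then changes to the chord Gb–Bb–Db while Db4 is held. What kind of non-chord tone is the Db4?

Db4 is an anticipation.

The harmony at that moment is Eb minor triad (Eb, Gb, Bb); Db4 is not a chord tone.
It is approached by step down from Eb4 and then sustained as the same pitch into the next harmony.
Arriving early and becoming a chord tone when the harmony changes — an anticipation.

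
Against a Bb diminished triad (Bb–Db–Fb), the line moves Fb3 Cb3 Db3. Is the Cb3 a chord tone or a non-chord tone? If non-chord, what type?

The harmony at that moment is Bb diminished triad (Bb, Db, Fb); Cb3 is not a chord tone.
It is approached by leap down from Fb3 and left by step up to Db3.
Leap in, step out — an appoggiatura.

Non-chord tone — an appoggiatura.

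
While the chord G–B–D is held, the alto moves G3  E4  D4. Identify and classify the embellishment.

E4 is an appoggiatura.

The harmony at that moment is G major triad (G, B, D); E4 is not a chord tone.
It is approached by leap up from G3 and left by step down to D4.
Leap in, step out — an appoggiatura.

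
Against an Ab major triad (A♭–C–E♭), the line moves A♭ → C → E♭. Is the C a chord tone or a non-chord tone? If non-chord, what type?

Chord tone (the third of Ab major triad).

Ab major triad contains A♭, C, E♭; C is the third, so it is a chord tone.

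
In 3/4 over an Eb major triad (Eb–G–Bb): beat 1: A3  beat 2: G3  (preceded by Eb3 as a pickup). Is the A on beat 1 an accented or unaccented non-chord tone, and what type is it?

Accented appoggiatura.

The harmony at that moment is Eb major triad (Eb, G, Bb); A3 is not a chord tone.
It is approached by leap up from Eb3 and left by step down to G3.
Leap in, step out — an appoggiatura.
It falls on the downbeat, so it is accented.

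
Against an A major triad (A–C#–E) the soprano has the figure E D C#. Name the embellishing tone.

D is a passing tone.

The harmony at that moment is A major triad (A, C#, E); D is not a chord tone.
It is approached by step down from E and left by step down to C#.
Step in, step out in the same direction — a passing tone.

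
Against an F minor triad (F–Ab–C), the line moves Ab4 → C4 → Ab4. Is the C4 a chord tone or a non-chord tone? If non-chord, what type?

F minor triad contains F, Ab, C; C is the fifth, so it is a chord tone.

Chord tone (the fifth of F minor triad).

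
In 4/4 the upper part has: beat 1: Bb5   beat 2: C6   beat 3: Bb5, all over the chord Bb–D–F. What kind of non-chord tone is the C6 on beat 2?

Upper neighbor tone.

The harmony at that moment is Bb major triad (Bb, D, F); C6 is not a chord tone.
It is approached by step up from Bb5 and left by step down to Bb5.
Step away and step back to the same note — a neighbor tone (upper neighbor).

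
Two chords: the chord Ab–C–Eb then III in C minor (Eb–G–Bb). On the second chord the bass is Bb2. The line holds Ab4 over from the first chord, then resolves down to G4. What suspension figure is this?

At the second chord the bass is Bb2. The suspended Ab4 lies a seventh above the bass; after resolving down by step to G4, the interval above the bass becomes a sixth.
Suspension figures are named by those two intervals: 7–6.

7–6 suspension.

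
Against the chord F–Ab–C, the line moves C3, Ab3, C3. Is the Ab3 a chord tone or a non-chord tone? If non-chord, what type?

Chord tone (the third of F minor triad).

F minor triad contains F, Ab, C; Ab is the third, so it is a chord tone.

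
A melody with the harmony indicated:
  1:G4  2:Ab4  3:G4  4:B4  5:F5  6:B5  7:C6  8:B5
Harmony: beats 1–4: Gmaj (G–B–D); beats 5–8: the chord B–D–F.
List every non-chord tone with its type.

Ab4 (beat 2) — neighbor tone; C6 (beat 7) — neighbor tone.

The harmony at that moment is G major triad (G, B, D); Ab4 is not a chord tone.
It is approached by step up from G4 and left by step down to G4.
Step away and step back to the same note — a neighbor tone (upper neighbor).
The harmony at that moment is B diminished triad (B, D, F); C6 is not a chord tone.
It is approached by step up from B5 and left by step down to B5.
Step away and step back to the same note — a neighbor tone (upper neighbor).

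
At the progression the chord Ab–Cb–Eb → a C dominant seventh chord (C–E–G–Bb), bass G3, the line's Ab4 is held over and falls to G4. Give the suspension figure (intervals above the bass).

At the second chord the bass is G3. The suspended Ab4 lies a ninth above the bass; after resolving down by step to G4, the interval above the bass becomes an octave.
Suspension figures are named by those two intervals: 9–8.

9–8 suspension.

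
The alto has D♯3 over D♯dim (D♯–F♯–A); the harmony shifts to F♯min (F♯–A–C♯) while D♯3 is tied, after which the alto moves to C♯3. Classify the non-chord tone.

D♯3 is a suspension.

The harmony at that moment is F♯ minor triad (F♯, A, C♯); D♯3 is not a chord tone.
It is held over (the same pitch as the preceding D♯3) and left by step down to C♯3.
Held over from the previous chord and resolving down by step — a suspension.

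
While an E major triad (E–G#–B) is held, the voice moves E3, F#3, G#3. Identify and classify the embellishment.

The harmony at that moment is E major triad (E, G#, B); F#3 is not a chord tone.
It is approached by step up from E3 and left by step up to G#3.
Step in, step out in the same direction — a passing tone.

F#3 is a passing tone.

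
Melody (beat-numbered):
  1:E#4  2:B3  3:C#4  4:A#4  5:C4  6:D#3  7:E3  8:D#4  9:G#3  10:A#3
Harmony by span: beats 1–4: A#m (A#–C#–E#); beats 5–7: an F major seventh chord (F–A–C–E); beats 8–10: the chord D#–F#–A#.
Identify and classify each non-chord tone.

The harmony at that moment is A# minor triad (A#, C#, E#); B3 is not a chord tone.
It is approached by leap down from E#4 and left by step up to C#4.
Leap in, step out — an appoggiatura.
The harmony at that moment is F major seventh chord (F, A, C, E); D#3 is not a chord tone.
It is approached by leap down from C4 and left by step up to E3.
Leap in, step out — an appoggiatura.
The harmony at that moment is D# minor triad (D#, F#, A#); G#3 is not a chord tone.
It is approached by leap down from D#4 and left by step up to A#3.
Leap in, step out — an appoggiatura.

B3 (beat 2) — appoggiatura; D#3 (beat 6) — appoggiatura; G#3 (beat 9) — appoggiatura.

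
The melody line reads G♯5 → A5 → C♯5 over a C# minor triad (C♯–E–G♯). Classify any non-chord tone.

A5 is an escape tone.

The harmony at that moment is C♯ minor triad (C♯, E, G♯); A5 is not a chord tone.
It is approached by step up from G♯5 and left by leap down to C♯5.
Step in, leap out — an escape tone.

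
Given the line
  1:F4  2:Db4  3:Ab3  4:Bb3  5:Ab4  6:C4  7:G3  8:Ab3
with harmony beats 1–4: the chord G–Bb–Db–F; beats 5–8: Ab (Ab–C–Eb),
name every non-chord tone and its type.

Ab3 (beat 3) — appoggiatura; G3 (beat 7) — appoggiatura.

The harmony at that moment is G half-diminished seventh chord (G, Bb, Db, F); Ab3 is not a chord tone.
It is approached by leap down from Db4 and left by step up to Bb3.
Leap in, step out — an appoggiatura.
The harmony at that moment is Ab major triad (Ab, C, Eb); G3 is not a chord tone.
It is approached by leap down from C4 and left by step up to Ab3.
Leap in, step out — an appoggiatura.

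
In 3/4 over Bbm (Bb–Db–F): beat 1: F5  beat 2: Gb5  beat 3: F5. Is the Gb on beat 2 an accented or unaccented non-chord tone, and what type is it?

Unaccented neighbor tone.

The harmony at that moment is Bb minor triad (Bb, Db, F); Gb5 is not a chord tone.
It is approached by step up from F5 and left by step down to F5.
Step away and step back to the same note — a neighbor tone (upper neighbor).
It falls on a weak beat, so it is unaccented.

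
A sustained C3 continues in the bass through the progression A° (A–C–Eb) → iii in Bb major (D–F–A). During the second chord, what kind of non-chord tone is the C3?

Pedal tone (pedal point).

The harmony at that moment is D minor triad (D, F, A); C3 is not a chord tone.
It is held over (the same pitch as the preceding C3) and then sustained as the same pitch into the next harmony.
Sustained through a change of harmony — a pedal tone.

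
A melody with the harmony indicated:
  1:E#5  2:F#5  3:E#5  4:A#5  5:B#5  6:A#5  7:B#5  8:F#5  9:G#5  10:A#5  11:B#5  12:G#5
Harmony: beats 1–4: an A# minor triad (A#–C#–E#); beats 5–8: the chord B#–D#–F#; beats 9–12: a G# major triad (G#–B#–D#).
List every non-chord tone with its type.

F#5 (beat 2) — neighbor tone; A#5 (beat 6) — neighbor tone; A#5 (beat 10) — passing tone.

The harmony at that moment is A# minor triad (A#, C#, E#); F#5 is not a chord tone.
It is approached by step up from E#5 and left by step down to E#5.
Step away and step back to the same note — a neighbor tone (upper neighbor).
The harmony at that moment is B# diminished triad (B#, D#, F#); A#5 is not a chord tone.
It is approached by step down from B#5 and left by step up to B#5.
Step away and step back to the same note — a neighbor tone (lower neighbor).
The harmony at that moment is G# major triad (G#, B#, D#); A#5 is not a chord tone.
It is approached by step up from G#5 and left by step up to B#5.
Step in, step out in the same direction — a passing tone.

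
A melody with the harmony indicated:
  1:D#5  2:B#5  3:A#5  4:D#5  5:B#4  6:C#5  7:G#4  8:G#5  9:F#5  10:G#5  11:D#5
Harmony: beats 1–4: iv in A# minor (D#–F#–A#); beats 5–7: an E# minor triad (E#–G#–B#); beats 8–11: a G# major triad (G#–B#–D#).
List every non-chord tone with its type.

The harmony at that moment is D# minor triad (D#, F#, A#); B#5 is not a chord tone.
It is approached by leap up from D#5 and left by step down to A#5.
Leap in, step out — an appoggiatura.
The harmony at that moment is E# minor triad (E#, G#, B#); C#5 is not a chord tone.
It is approached by step up from B#4 and left by leap down to G#4.
Step in, leap out — an escape tone.
The harmony at that moment is G# major triad (G#, B#, D#); F#5 is not a chord tone.
It is approached by step down from G#5 and left by step up to G#5.
Step away and step back to the same note — a neighbor tone (lower neighbor).

B#5 (beat 2) — appoggiatura; C#5 (beat 6) — escape tone; F#5 (beat 9) — neighbor tone.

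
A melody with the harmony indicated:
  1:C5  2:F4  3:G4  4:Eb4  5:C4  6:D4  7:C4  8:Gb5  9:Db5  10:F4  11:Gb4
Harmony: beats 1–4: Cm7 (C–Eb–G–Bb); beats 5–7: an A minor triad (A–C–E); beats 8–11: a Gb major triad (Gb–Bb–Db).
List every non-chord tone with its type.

F4 (beat 2) — appoggiatura; D4 (beat 6) — neighbor tone; F4 (beat 10) — appoggiatura.

The harmony at that moment is C minor seventh chord (C, Eb, G, Bb); F4 is not a chord tone.
It is approached by leap down from C5 and left by step up to G4.
Leap in, step out — an appoggiatura.
The harmony at that moment is A minor triad (A, C, E); D4 is not a chord tone.
It is approached by step up from C4 and left by step down to C4.
Step away and step back to the same note — a neighbor tone (upper neighbor).
The harmony at that moment is Gb major triad (Gb, Bb, Db); F4 is not a chord tone.
It is approached by leap down from Db5 and left by step up to Gb4.
Leap in, step out — an appoggiatura.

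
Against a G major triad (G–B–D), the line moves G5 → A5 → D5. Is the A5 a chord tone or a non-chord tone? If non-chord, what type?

The harmony at that moment is G major triad (G, B, D); A5 is not a chord tone.
It is approached by step up from G5 and left by leap down to D5.
Step in, leap out — an escape tone.

Non-chord tone — an escape tone.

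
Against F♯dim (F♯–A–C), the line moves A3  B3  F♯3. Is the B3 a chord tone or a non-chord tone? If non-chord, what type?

Non-chord tone — an escape tone.

The harmony at that moment is F♯ diminished triad (F♯, A, C); B3 is not a chord tone.
It is approached by step up from A3 and left by leap down to F♯3.
Step in, leap out — an escape tone.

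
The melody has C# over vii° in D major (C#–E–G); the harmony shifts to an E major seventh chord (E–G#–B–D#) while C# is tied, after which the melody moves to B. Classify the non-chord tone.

The harmony at that moment is E major seventh chord (E, G#, B, D#); C# is not a chord tone.
It is held over (the same pitch as the preceding C#) and left by step down to B.
Held over from the previous chord and resolving down by step — a suspension.

C# is a suspension.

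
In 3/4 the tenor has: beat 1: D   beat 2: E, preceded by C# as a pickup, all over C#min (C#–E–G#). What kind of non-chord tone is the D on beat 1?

The harmony at that moment is C# minor triad (C#, E, G#); D is not a chord tone.
It is approached by step up from C# and left by step up to E.
Step in, step out in the same direction — a passing tone.

Passing tone.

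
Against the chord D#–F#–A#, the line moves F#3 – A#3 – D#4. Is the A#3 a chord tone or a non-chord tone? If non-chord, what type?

Chord tone (the fifth of D# minor triad).

D# minor triad contains D#, F#, A#; A# is the fifth, so it is a chord tone.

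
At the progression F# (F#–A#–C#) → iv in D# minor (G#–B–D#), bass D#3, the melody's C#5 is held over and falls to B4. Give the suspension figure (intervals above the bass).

7–6 suspension.

At the second chord the bass is D#3. The suspended C#5 lies a seventh above the bass; after resolving down by step to B4, the interval above the bass becomes a sixth.
Suspension figures are named by those two intervals: 7–6.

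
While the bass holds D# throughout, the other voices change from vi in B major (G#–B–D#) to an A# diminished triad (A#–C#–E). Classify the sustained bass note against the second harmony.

Pedal tone (pedal point).

The harmony at that moment is A# diminished triad (A#, C#, E); D# is not a chord tone.
It is held over (the same pitch as the preceding D#) and then sustained as the same pitch into the next harmony.
Sustained through a change of harmony — a pedal tone.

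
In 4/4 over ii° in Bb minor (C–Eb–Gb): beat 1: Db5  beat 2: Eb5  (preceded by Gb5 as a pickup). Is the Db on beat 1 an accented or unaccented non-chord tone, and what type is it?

Accented appoggiatura.

The harmony at that moment is C diminished triad (C, Eb, Gb); Db5 is not a chord tone.
It is approached by leap down from Gb5 and left by step up to Eb5.
Leap in, step out — an appoggiatura.
It falls on the downbeat, so it is accented.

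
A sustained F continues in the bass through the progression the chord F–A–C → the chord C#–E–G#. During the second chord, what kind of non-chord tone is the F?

Pedal tone (pedal point).

The harmony at that moment is C# minor triad (C#, E, G#); F is not a chord tone.
It is held over (the same pitch as the preceding F) and then sustained as the same pitch into the next harmony.
Sustained through a change of harmony — a pedal tone.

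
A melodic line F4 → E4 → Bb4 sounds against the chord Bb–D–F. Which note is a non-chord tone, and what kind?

The harmony at that moment is Bb major triad (Bb, D, F); E4 is not a chord tone.
It is approached by step down from F4 and left by leap up to Bb4.
Step in, leap out — an escape tone.

E4 is an escape tone.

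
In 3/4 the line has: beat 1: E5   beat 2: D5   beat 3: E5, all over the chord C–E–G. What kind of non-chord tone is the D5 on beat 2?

The harmony at that moment is C major triad (C, E, G); D5 is not a chord tone.
It is approached by step down from E5 and left by step up to E5.
Step away and step back to the same note — a neighbor tone (lower neighbor).

Lower neighbor tone.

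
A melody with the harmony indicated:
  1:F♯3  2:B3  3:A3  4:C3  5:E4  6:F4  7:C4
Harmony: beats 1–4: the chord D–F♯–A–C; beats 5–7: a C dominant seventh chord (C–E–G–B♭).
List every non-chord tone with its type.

The harmony at that moment is D dominant seventh chord (D, F♯, A, C); B3 is not a chord tone.
It is approached by leap up from F♯3 and left by step down to A3.
Leap in, step out — an appoggiatura.
The harmony at that moment is C dominant seventh chord (C, E, G, B♭); F4 is not a chord tone.
It is approached by step up from E4 and left by leap down to C4.
Step in, leap out — an escape tone.

B3 (beat 2) — appoggiatura; F4 (beat 6) — escape tone.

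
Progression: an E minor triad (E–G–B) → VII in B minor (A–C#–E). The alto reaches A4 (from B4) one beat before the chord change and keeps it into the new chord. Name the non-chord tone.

The harmony at that moment is E minor triad (E, G, B); A4 is not a chord tone.
It is approached by step down from B4 and then sustained as the same pitch into the next harmony.
Arriving early and becoming a chord tone when the harmony changes — an anticipation.

A4 is an anticipation.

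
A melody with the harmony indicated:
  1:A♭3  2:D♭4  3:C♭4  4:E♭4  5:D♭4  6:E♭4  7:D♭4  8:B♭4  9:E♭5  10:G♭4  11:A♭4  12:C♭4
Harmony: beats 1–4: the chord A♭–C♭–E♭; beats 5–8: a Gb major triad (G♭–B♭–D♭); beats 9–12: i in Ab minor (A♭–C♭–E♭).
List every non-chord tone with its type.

The harmony at that moment is A♭ minor triad (A♭, C♭, E♭); D♭4 is not a chord tone.
It is approached by leap up from A♭3 and left by step down to C♭4.
Leap in, step out — an appoggiatura.
The harmony at that moment is G♭ major triad (G♭, B♭, D♭); E♭4 is not a chord tone.
It is approached by step up from D♭4 and left by step down to D♭4.
Step away and step back to the same note — a neighbor tone (upper neighbor).
The harmony at that moment is A♭ minor triad (A♭, C♭, E♭); G♭4 is not a chord tone.
It is approached by leap down from E♭5 and left by step up to A♭4.
Leap in, step out — an appoggiatura.

D♭4 (beat 2) — appoggiatura; E♭4 (beat 6) — neighbor tone; G♭4 (beat 10) — appoggiatura.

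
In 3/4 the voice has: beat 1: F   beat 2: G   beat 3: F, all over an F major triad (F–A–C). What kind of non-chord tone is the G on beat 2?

Upper neighbor tone.

The harmony at that moment is F major triad (F, A, C); G is not a chord tone.
It is approached by step up from F and left by step down to F.
Step away and step back to the same note — a neighbor tone (upper neighbor).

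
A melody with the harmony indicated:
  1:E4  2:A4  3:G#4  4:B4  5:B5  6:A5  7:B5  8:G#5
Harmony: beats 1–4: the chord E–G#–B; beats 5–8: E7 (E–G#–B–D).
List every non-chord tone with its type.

A4 (beat 2) — appoggiatura; A5 (beat 6) — neighbor tone.

The harmony at that moment is E major triad (E, G#, B); A4 is not a chord tone.
It is approached by leap up from E4 and left by step down to G#4.
Leap in, step out — an appoggiatura.
The harmony at that moment is E dominant seventh chord (E, G#, B, D); A5 is not a chord tone.
It is approached by step down from B5 and left by step up to B5.
Step away and step back to the same note — a neighbor tone (lower neighbor).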